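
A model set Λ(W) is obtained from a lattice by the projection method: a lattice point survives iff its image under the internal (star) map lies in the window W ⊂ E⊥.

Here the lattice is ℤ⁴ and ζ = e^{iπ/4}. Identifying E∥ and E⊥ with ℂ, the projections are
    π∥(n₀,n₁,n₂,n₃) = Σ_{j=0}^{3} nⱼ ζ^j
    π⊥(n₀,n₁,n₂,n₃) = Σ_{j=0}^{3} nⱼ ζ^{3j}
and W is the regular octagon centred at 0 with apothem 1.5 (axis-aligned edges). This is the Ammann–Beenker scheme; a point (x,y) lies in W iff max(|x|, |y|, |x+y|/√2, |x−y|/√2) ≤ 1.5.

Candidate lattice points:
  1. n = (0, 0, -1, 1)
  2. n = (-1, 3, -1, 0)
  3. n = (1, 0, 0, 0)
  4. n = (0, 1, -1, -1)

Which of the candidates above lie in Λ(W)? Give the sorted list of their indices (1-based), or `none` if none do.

3

With ζ = e^{iπ/4} the internal vectors are ζ^0,ζ^3,ζ^6,ζ^9.
#1 (0, 0, -1, 1): internal (0.7071, 1.7071); octagon support 1.7071 vs apothem 1.5 → ∉ W
#2 (-1, 3, -1, 0): internal (-3.1213, 3.1213); octagon support 4.4142 vs apothem 1.5 → ∉ W
#3 (1, 0, 0, 0): internal (1.0000, 0.0000); octagon support 1.0000 vs apothem 1.5 → ∈ W
#4 (0, 1, -1, -1): internal (-1.4142, 1.0000); octagon support 1.7071 vs apothem 1.5 → ∉ W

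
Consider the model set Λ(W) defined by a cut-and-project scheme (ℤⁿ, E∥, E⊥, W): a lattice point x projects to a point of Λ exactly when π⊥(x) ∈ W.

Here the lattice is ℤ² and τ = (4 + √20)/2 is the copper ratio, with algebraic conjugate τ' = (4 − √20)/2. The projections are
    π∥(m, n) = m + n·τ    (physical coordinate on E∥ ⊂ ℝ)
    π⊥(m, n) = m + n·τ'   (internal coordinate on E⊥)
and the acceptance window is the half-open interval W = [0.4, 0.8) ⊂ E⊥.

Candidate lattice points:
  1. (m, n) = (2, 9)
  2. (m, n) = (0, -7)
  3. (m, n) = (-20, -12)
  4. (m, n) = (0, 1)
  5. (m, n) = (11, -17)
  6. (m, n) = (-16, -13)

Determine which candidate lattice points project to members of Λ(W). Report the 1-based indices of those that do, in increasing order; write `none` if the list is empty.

none

Numerically τ ≈ 4.2361 and τ' = −1/τ ≈ -0.2361.
#1 (2,9): internal coord 2 + (9)·τ' = -0.1246; -0.1246 ∉ [0.4, 0.8) → out
#2 (0,-7): internal coord 0 + (-7)·τ' = +1.6525; +1.6525 ∉ [0.4, 0.8) → out
#3 (-20,-12): internal coord -20 + (-12)·τ' = -17.1672; -17.1672 ∉ [0.4, 0.8) → out
#4 (0,1): internal coord 0 + (1)·τ' = -0.2361; -0.2361 ∉ [0.4, 0.8) → out
#5 (11,-17): internal coord 11 + (-17)·τ' = +15.0132; +15.0132 ∉ [0.4, 0.8) → out
#6 (-16,-13): internal coord -16 + (-13)·τ' = -12.9311; -12.9311 ∉ [0.4, 0.8) → out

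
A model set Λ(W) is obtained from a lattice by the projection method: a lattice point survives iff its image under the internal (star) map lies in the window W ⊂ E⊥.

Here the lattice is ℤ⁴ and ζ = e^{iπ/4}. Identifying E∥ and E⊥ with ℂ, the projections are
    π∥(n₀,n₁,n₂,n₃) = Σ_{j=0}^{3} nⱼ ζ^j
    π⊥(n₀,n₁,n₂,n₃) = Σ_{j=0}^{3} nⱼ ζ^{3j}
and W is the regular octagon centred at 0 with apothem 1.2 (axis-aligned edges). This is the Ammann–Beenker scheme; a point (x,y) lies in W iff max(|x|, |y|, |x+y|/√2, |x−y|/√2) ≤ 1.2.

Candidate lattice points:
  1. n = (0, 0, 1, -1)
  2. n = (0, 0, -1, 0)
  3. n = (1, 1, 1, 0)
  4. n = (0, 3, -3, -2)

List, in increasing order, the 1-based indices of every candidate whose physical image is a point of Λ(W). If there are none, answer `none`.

2, 3

π⊥(n) = n₀ + n₁ζ³ + n₂ζ⁶ + n₃ζ⁹ where ζ = e^{iπ/4}.
candidate 1: n = (0, 0, 1, -1) → π⊥ ≈ (-0.70711, -1.70711); max(|x|,|y|,|x±y|/√2) = 1.70711 > 1.2 ⇒ ∉ W
candidate 2: n = (0, 0, -1, 0) → π⊥ ≈ (+0.00000, +1.00000); max(|x|,|y|,|x±y|/√2) = 1.00000 ≤ 1.2 ⇒ ∈ W
candidate 3: n = (1, 1, 1, 0) → π⊥ ≈ (+0.29289, -0.29289); max(|x|,|y|,|x±y|/√2) = 0.41421 ≤ 1.2 ⇒ ∈ W
candidate 4: n = (0, 3, -3, -2) → π⊥ ≈ (-3.53553, +3.70711); max(|x|,|y|,|x±y|/√2) = 5.12132 > 1.2 ⇒ ∉ W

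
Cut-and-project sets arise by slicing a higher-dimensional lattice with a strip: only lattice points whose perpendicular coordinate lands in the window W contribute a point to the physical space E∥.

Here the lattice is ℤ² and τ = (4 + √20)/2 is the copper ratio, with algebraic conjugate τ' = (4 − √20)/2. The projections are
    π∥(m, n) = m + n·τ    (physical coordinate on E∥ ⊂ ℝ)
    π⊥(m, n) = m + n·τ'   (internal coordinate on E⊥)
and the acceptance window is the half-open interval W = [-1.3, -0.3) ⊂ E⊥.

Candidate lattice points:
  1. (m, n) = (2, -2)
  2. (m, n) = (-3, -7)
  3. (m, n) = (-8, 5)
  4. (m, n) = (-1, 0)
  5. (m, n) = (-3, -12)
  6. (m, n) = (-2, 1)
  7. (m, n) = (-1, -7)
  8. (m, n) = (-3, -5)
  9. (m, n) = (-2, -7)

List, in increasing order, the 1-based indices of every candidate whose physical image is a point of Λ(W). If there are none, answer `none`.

Numerically τ ≈ 4.2361 and τ' = −1/τ ≈ -0.2361.
[1] lift (2,-2): star map gives 2.4721; window check -1.3 ≤ 2.4721 < -0.3 is false → out
[2] lift (-3,-7): star map gives -1.3475; window check -1.3 ≤ -1.3475 < -0.3 is false → out
[3] lift (-8,5): star map gives -9.1803; window check -1.3 ≤ -9.1803 < -0.3 is false → out
[4] lift (-1,0): star map gives -1.0000; window check -1.3 ≤ -1.0000 < -0.3 is true → IN Λ
[5] lift (-3,-12): star map gives -0.1672; window check -1.3 ≤ -0.1672 < -0.3 is false → out
[6] lift (-2,1): star map gives -2.2361; window check -1.3 ≤ -2.2361 < -0.3 is false → out
[7] lift (-1,-7): star map gives 0.6525; window check -1.3 ≤ 0.6525 < -0.3 is false → out
[8] lift (-3,-5): star map gives -1.8197; window check -1.3 ≤ -1.8197 < -0.3 is false → out
[9] lift (-2,-7): star map gives -0.3475; window check -1.3 ≤ -0.3475 < -0.3 is true → IN Λ

4, 9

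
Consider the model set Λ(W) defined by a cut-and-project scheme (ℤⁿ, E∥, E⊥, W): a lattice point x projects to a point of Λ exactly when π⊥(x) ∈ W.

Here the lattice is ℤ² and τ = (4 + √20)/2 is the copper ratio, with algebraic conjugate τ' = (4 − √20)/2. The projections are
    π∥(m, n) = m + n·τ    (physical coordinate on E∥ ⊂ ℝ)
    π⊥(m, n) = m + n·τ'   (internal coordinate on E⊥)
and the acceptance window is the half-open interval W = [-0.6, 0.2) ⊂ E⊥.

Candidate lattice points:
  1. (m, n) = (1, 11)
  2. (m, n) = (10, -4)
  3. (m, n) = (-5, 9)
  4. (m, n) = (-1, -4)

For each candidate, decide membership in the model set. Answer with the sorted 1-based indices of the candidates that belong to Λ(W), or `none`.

4

Numerically τ ≈ 4.23607 and τ' = −1/τ ≈ -0.23607.
candidate 1: (m,n)=(1,11) → π∥ = 1+11·τ ≈ 47.59675, π⊥ = 1+11·τ' ≈ -1.59675 ∉ [-0.6, 0.2) ⇒ out
candidate 2: (m,n)=(10,-4) → π∥ = 10-4·τ ≈ -6.94427, π⊥ = 10-4·τ' ≈ 10.94427 ∉ [-0.6, 0.2) ⇒ out
candidate 3: (m,n)=(-5,9) → π∥ = -5+9·τ ≈ 33.12461, π⊥ = -5+9·τ' ≈ -7.12461 ∉ [-0.6, 0.2) ⇒ out
candidate 4: (m,n)=(-1,-4) → π∥ = -1-4·τ ≈ -17.94427, π⊥ = -1-4·τ' ≈ -0.05573 ∈ [-0.6, 0.2) ⇒ IN Λ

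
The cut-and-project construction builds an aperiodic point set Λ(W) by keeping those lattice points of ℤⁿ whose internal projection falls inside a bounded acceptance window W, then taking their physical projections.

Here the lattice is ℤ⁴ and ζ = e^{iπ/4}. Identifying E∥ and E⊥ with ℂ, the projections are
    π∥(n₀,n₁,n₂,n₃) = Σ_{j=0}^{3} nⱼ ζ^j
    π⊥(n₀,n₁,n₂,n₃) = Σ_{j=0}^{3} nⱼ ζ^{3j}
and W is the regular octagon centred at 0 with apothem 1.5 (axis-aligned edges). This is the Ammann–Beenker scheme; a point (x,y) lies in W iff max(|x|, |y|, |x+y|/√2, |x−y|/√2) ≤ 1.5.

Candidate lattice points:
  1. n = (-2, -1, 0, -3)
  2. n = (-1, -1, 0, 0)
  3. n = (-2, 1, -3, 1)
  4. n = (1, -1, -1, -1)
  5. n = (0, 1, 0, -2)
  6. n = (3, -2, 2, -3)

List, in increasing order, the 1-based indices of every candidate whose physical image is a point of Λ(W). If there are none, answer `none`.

2, 4

With ζ = e^{iπ/4} the internal vectors are ζ^0,ζ^3,ζ^6,ζ^9.
candidate 1: n = (-2, -1, 0, -3) → π⊥ ≈ (-3.41421, -2.82843); max(|x|,|y|,|x±y|/√2) = 4.41421 > 1.5 ⇒ ∉ W
candidate 2: n = (-1, -1, 0, 0) → π⊥ ≈ (-0.29289, -0.70711); max(|x|,|y|,|x±y|/√2) = 0.70711 ≤ 1.5 ⇒ ∈ W
candidate 3: n = (-2, 1, -3, 1) → π⊥ ≈ (-2.00000, +4.41421); max(|x|,|y|,|x±y|/√2) = 4.53553 > 1.5 ⇒ ∉ W
candidate 4: n = (1, -1, -1, -1) → π⊥ ≈ (+1.00000, -0.41421); max(|x|,|y|,|x±y|/√2) = 1.00000 ≤ 1.5 ⇒ ∈ W
candidate 5: n = (0, 1, 0, -2) → π⊥ ≈ (-2.12132, -0.70711); max(|x|,|y|,|x±y|/√2) = 2.12132 > 1.5 ⇒ ∉ W
candidate 6: n = (3, -2, 2, -3) → π⊥ ≈ (+2.29289, -5.53553); max(|x|,|y|,|x±y|/√2) = 5.53553 > 1.5 ⇒ ∉ W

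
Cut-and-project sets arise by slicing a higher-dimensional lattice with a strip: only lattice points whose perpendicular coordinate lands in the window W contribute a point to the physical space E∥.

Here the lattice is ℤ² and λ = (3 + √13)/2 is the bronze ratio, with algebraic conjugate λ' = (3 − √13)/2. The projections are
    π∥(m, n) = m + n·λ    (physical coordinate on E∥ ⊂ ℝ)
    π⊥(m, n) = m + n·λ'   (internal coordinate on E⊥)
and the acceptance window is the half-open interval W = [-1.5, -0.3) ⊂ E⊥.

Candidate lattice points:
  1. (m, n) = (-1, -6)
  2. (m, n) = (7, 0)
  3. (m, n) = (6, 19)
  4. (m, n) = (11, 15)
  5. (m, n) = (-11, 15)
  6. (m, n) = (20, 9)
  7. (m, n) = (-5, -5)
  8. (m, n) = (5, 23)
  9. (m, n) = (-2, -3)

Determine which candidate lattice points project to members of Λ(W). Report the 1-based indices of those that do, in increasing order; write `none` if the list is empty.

9

λ' = (3−√13)/2 ≈ -0.302776.
candidate 1: (m,n)=(-1,-6) → π∥ = -1-6·λ ≈ -20.816654, π⊥ = -1-6·λ' ≈ 0.816654 ∉ [-1.5, -0.3) ⇒ out
candidate 2: (m,n)=(7,0) → π∥ = 7+0·λ ≈ 7.000000, π⊥ = 7+0·λ' ≈ 7.000000 ∉ [-1.5, -0.3) ⇒ out
candidate 3: (m,n)=(6,19) → π∥ = 6+19·λ ≈ 68.752737, π⊥ = 6+19·λ' ≈ 0.247263 ∉ [-1.5, -0.3) ⇒ out
candidate 4: (m,n)=(11,15) → π∥ = 11+15·λ ≈ 60.541635, π⊥ = 11+15·λ' ≈ 6.458365 ∉ [-1.5, -0.3) ⇒ out
candidate 5: (m,n)=(-11,15) → π∥ = -11+15·λ ≈ 38.541635, π⊥ = -11+15·λ' ≈ -15.541635 ∉ [-1.5, -0.3) ⇒ out
candidate 6: (m,n)=(20,9) → π∥ = 20+9·λ ≈ 49.724981, π⊥ = 20+9·λ' ≈ 17.275019 ∉ [-1.5, -0.3) ⇒ out
candidate 7: (m,n)=(-5,-5) → π∥ = -5-5·λ ≈ -21.513878, π⊥ = -5-5·λ' ≈ -3.486122 ∉ [-1.5, -0.3) ⇒ out
candidate 8: (m,n)=(5,23) → π∥ = 5+23·λ ≈ 80.963840, π⊥ = 5+23·λ' ≈ -1.963840 ∉ [-1.5, -0.3) ⇒ out
candidate 9: (m,n)=(-2,-3) → π∥ = -2-3·λ ≈ -11.908327, π⊥ = -2-3·λ' ≈ -1.091673 ∈ [-1.5, -0.3) ⇒ IN Λ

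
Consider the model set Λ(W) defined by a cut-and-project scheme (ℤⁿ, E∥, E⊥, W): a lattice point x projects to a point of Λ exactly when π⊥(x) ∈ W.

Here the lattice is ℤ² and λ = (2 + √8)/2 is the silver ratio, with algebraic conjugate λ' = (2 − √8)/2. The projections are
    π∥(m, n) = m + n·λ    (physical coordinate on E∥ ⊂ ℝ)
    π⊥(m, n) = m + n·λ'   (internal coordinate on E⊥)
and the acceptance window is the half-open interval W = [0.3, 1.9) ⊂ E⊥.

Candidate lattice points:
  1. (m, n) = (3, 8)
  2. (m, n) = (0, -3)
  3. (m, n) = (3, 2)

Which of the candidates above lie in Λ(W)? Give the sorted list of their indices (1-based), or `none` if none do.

Numerically λ ≈ 2.41421 and λ' = −1/λ ≈ -0.41421.
[1] lift (3,8): star map gives -0.31371; window check 0.3 ≤ -0.31371 < 1.9 is false → out
[2] lift (0,-3): star map gives 1.24264; window check 0.3 ≤ 1.24264 < 1.9 is true → IN Λ
[3] lift (3,2): star map gives 2.17157; window check 0.3 ≤ 2.17157 < 1.9 is false → out

2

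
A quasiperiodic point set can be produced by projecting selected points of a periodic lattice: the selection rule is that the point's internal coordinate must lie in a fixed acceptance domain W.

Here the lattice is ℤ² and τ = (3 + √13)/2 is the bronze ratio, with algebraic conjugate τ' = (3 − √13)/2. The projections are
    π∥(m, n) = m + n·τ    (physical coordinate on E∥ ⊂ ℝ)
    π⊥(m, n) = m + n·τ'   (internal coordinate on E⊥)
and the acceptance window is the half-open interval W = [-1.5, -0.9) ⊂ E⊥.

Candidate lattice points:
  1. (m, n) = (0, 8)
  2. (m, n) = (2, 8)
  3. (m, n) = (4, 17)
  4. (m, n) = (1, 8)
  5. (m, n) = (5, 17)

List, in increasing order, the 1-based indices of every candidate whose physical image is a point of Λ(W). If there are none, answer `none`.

τ' = (3−√13)/2 ≈ -0.30278.
[1] lift (0,8): star map gives -2.42221; window check -1.5 ≤ -2.42221 < -0.9 is false → out
[2] lift (2,8): star map gives -0.42221; window check -1.5 ≤ -0.42221 < -0.9 is false → out
[3] lift (4,17): star map gives -1.14719; window check -1.5 ≤ -1.14719 < -0.9 is true → IN Λ
[4] lift (1,8): star map gives -1.42221; window check -1.5 ≤ -1.42221 < -0.9 is true → IN Λ
[5] lift (5,17): star map gives -0.14719; window check -1.5 ≤ -0.14719 < -0.9 is false → out

3, 4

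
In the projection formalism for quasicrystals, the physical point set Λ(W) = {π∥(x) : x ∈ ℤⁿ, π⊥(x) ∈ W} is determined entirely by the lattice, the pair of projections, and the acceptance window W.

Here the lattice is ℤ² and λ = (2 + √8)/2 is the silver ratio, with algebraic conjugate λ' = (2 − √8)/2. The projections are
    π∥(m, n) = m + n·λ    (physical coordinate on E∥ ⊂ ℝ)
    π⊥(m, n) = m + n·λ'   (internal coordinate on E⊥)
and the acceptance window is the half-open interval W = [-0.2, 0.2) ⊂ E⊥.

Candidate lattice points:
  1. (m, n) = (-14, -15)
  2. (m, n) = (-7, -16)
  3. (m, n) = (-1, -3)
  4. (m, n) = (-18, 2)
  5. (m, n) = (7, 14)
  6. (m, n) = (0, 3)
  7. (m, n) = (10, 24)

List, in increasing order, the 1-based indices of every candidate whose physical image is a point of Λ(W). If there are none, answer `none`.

7

Numerically λ ≈ 2.4142 and λ' = −1/λ ≈ -0.4142.
#1 (-14,-15): internal coord -14 + (-15)·λ' = -7.7868; -7.7868 ∉ [-0.2, 0.2) → out
#2 (-7,-16): internal coord -7 + (-16)·λ' = -0.3726; -0.3726 ∉ [-0.2, 0.2) → out
#3 (-1,-3): internal coord -1 + (-3)·λ' = +0.2426; +0.2426 ∉ [-0.2, 0.2) → out
#4 (-18,2): internal coord -18 + (2)·λ' = -18.8284; -18.8284 ∉ [-0.2, 0.2) → out
#5 (7,14): internal coord 7 + (14)·λ' = +1.2010; +1.2010 ∉ [-0.2, 0.2) → out
#6 (0,3): internal coord 0 + (3)·λ' = -1.2426; -1.2426 ∉ [-0.2, 0.2) → out
#7 (10,24): internal coord 10 + (24)·λ' = +0.0589; +0.0589 ∈ [-0.2, 0.2) → IN Λ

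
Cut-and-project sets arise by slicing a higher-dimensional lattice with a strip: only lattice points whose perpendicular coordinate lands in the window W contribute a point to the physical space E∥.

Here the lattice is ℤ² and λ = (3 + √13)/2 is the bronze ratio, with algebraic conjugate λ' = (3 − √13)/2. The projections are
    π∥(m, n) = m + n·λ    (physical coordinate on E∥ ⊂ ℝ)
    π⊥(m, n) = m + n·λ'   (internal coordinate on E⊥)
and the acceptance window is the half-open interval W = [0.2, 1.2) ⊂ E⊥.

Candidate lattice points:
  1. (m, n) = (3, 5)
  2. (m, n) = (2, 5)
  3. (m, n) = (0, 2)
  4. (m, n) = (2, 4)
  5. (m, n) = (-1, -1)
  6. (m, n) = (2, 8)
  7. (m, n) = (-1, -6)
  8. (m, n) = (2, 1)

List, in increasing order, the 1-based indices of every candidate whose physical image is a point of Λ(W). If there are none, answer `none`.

λ' = (3−√13)/2 ≈ -0.30278.
candidate 1: (m,n)=(3,5) → π∥ = 3+5·λ ≈ 19.51388, π⊥ = 3+5·λ' ≈ 1.48612 ∉ [0.2, 1.2) ⇒ out
candidate 2: (m,n)=(2,5) → π∥ = 2+5·λ ≈ 18.51388, π⊥ = 2+5·λ' ≈ 0.48612 ∈ [0.2, 1.2) ⇒ IN Λ
candidate 3: (m,n)=(0,2) → π∥ = 0+2·λ ≈ 6.60555, π⊥ = 0+2·λ' ≈ -0.60555 ∉ [0.2, 1.2) ⇒ out
candidate 4: (m,n)=(2,4) → π∥ = 2+4·λ ≈ 15.21110, π⊥ = 2+4·λ' ≈ 0.78890 ∈ [0.2, 1.2) ⇒ IN Λ
candidate 5: (m,n)=(-1,-1) → π∥ = -1-1·λ ≈ -4.30278, π⊥ = -1-1·λ' ≈ -0.69722 ∉ [0.2, 1.2) ⇒ out
candidate 6: (m,n)=(2,8) → π∥ = 2+8·λ ≈ 28.42221, π⊥ = 2+8·λ' ≈ -0.42221 ∉ [0.2, 1.2) ⇒ out
candidate 7: (m,n)=(-1,-6) → π∥ = -1-6·λ ≈ -20.81665, π⊥ = -1-6·λ' ≈ 0.81665 ∈ [0.2, 1.2) ⇒ IN Λ
candidate 8: (m,n)=(2,1) → π∥ = 2+1·λ ≈ 5.30278, π⊥ = 2+1·λ' ≈ 1.69722 ∉ [0.2, 1.2) ⇒ out

2, 4, 7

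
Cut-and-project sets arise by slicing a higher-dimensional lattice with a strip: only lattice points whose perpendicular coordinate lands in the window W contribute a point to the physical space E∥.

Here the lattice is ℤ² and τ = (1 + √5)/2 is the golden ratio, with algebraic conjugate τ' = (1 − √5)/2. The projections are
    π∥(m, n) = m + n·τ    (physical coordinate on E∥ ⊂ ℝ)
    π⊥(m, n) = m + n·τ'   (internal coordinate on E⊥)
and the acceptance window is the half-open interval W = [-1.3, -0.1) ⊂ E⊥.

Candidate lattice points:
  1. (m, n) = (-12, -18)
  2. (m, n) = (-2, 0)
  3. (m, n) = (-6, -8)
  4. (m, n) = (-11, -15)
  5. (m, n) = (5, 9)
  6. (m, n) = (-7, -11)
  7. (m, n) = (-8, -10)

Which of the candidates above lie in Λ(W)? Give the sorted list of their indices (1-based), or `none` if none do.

Compute τ' = (1−√5)/2 = -0.618034, so π⊥(m,n) = m -0.618034·n.
candidate 1: (m,n)=(-12,-18) → π∥ = -12-18·τ ≈ -41.124612, π⊥ = -12-18·τ' ≈ -0.875388 ∈ [-1.3, -0.1) ⇒ IN Λ
candidate 2: (m,n)=(-2,0) → π∥ = -2+0·τ ≈ -2.000000, π⊥ = -2+0·τ' ≈ -2.000000 ∉ [-1.3, -0.1) ⇒ out
candidate 3: (m,n)=(-6,-8) → π∥ = -6-8·τ ≈ -18.944272, π⊥ = -6-8·τ' ≈ -1.055728 ∈ [-1.3, -0.1) ⇒ IN Λ
candidate 4: (m,n)=(-11,-15) → π∥ = -11-15·τ ≈ -35.270510, π⊥ = -11-15·τ' ≈ -1.729490 ∉ [-1.3, -0.1) ⇒ out
candidate 5: (m,n)=(5,9) → π∥ = 5+9·τ ≈ 19.562306, π⊥ = 5+9·τ' ≈ -0.562306 ∈ [-1.3, -0.1) ⇒ IN Λ
candidate 6: (m,n)=(-7,-11) → π∥ = -7-11·τ ≈ -24.798374, π⊥ = -7-11·τ' ≈ -0.201626 ∈ [-1.3, -0.1) ⇒ IN Λ
candidate 7: (m,n)=(-8,-10) → π∥ = -8-10·τ ≈ -24.180340, π⊥ = -8-10·τ' ≈ -1.819660 ∉ [-1.3, -0.1) ⇒ out

1, 3, 5, 6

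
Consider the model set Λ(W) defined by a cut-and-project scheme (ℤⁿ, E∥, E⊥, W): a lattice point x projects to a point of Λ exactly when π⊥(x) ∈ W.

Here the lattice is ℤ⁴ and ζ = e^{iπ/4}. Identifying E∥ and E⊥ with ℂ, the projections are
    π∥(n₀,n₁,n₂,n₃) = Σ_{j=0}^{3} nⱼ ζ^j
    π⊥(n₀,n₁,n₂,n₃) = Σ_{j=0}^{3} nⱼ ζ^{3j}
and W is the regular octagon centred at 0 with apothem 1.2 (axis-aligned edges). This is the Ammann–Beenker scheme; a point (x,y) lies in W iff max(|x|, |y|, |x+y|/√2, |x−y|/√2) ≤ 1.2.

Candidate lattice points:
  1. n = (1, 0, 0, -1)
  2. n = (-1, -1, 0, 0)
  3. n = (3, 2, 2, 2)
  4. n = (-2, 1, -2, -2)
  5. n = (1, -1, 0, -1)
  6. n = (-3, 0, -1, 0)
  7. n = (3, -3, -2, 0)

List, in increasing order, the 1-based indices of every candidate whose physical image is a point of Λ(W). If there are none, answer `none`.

1, 2

π⊥(n) = n₀ + n₁ζ³ + n₂ζ⁶ + n₃ζ⁹ where ζ = e^{iπ/4}.
candidate 1: n = (1, 0, 0, -1) → π⊥ ≈ (+0.29289, -0.70711); max(|x|,|y|,|x±y|/√2) = 0.70711 ≤ 1.2 ⇒ ∈ W
candidate 2: n = (-1, -1, 0, 0) → π⊥ ≈ (-0.29289, -0.70711); max(|x|,|y|,|x±y|/√2) = 0.70711 ≤ 1.2 ⇒ ∈ W
candidate 3: n = (3, 2, 2, 2) → π⊥ ≈ (+3.00000, +0.82843); max(|x|,|y|,|x±y|/√2) = 3.00000 > 1.2 ⇒ ∉ W
candidate 4: n = (-2, 1, -2, -2) → π⊥ ≈ (-4.12132, +1.29289); max(|x|,|y|,|x±y|/√2) = 4.12132 > 1.2 ⇒ ∉ W
candidate 5: n = (1, -1, 0, -1) → π⊥ ≈ (+1.00000, -1.41421); max(|x|,|y|,|x±y|/√2) = 1.70711 > 1.2 ⇒ ∉ W
candidate 6: n = (-3, 0, -1, 0) → π⊥ ≈ (-3.00000, +1.00000); max(|x|,|y|,|x±y|/√2) = 3.00000 > 1.2 ⇒ ∉ W
candidate 7: n = (3, -3, -2, 0) → π⊥ ≈ (+5.12132, -0.12132); max(|x|,|y|,|x±y|/√2) = 5.12132 > 1.2 ⇒ ∉ W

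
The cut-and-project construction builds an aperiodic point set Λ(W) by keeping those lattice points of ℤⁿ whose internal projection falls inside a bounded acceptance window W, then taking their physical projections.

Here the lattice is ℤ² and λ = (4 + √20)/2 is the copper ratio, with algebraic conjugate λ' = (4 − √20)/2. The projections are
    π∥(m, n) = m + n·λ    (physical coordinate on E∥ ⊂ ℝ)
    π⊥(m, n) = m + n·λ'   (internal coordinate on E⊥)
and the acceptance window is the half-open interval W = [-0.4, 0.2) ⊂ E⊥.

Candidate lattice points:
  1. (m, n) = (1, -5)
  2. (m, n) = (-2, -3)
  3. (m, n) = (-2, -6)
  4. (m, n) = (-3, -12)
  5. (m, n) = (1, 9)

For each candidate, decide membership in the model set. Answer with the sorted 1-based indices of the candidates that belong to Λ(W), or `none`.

4

Compute λ' = (4−√20)/2 = -0.2361, so π⊥(m,n) = m -0.2361·n.
[1] lift (1,-5): star map gives 2.1803; window check -0.4 ≤ 2.1803 < 0.2 is false → out
[2] lift (-2,-3): star map gives -1.2918; window check -0.4 ≤ -1.2918 < 0.2 is false → out
[3] lift (-2,-6): star map gives -0.5836; window check -0.4 ≤ -0.5836 < 0.2 is false → out
[4] lift (-3,-12): star map gives -0.1672; window check -0.4 ≤ -0.1672 < 0.2 is true → IN Λ
[5] lift (1,9): star map gives -1.1246; window check -0.4 ≤ -1.1246 < 0.2 is false → out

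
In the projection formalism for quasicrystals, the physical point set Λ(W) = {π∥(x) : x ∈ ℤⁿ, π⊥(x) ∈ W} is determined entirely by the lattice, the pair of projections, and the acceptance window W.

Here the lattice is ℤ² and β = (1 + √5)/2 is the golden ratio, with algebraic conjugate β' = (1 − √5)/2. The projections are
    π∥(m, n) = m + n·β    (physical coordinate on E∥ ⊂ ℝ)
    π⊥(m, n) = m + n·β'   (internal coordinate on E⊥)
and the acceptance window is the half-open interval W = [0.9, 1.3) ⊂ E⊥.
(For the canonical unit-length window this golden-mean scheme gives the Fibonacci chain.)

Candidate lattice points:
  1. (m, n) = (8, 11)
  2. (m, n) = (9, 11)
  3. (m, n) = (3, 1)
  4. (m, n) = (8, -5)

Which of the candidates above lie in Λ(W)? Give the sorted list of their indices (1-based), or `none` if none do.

1

Compute β' = (1−√5)/2 = -0.61803, so π⊥(m,n) = m -0.61803·n.
#1 (8,11): internal coord 8 + (11)·β' = +1.20163; +1.20163 ∈ [0.9, 1.3) → IN Λ
#2 (9,11): internal coord 9 + (11)·β' = +2.20163; +2.20163 ∉ [0.9, 1.3) → out
#3 (3,1): internal coord 3 + (1)·β' = +2.38197; +2.38197 ∉ [0.9, 1.3) → out
#4 (8,-5): internal coord 8 + (-5)·β' = +11.09017; +11.09017 ∉ [0.9, 1.3) → out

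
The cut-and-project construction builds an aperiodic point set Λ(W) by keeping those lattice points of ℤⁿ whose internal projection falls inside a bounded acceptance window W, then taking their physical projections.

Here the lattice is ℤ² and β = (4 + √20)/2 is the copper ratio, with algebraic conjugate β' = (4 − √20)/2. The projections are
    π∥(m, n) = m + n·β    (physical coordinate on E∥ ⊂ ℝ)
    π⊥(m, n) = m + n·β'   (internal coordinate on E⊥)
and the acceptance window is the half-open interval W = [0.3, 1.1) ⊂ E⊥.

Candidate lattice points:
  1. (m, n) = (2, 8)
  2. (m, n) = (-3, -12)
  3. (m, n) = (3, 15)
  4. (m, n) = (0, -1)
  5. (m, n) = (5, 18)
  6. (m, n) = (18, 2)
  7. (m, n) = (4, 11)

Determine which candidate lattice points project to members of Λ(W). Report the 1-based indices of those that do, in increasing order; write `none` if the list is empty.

β' = (4−√20)/2 ≈ -0.236068.
#1 (2,8): internal coord 2 + (8)·β' = +0.111456; +0.111456 ∉ [0.3, 1.1) → out
#2 (-3,-12): internal coord -3 + (-12)·β' = -0.167184; -0.167184 ∉ [0.3, 1.1) → out
#3 (3,15): internal coord 3 + (15)·β' = -0.541020; -0.541020 ∉ [0.3, 1.1) → out
#4 (0,-1): internal coord 0 + (-1)·β' = +0.236068; +0.236068 ∉ [0.3, 1.1) → out
#5 (5,18): internal coord 5 + (18)·β' = +0.750776; +0.750776 ∈ [0.3, 1.1) → IN Λ
#6 (18,2): internal coord 18 + (2)·β' = +17.527864; +17.527864 ∉ [0.3, 1.1) → out
#7 (4,11): internal coord 4 + (11)·β' = +1.403252; +1.403252 ∉ [0.3, 1.1) → out

5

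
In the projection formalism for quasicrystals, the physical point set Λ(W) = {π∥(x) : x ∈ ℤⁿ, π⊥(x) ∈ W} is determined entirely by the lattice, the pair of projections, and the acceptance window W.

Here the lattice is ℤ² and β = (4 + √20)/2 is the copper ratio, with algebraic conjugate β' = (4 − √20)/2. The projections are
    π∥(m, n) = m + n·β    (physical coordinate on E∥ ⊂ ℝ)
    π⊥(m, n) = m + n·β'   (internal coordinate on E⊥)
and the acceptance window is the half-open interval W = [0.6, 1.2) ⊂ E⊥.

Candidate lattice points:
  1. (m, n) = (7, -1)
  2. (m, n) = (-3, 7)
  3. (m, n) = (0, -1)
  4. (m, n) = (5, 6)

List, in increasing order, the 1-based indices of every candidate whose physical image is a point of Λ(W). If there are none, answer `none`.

none

β' = (4−√20)/2 ≈ -0.23607.
#1 (7,-1): internal coord 7 + (-1)·β' = +7.23607; +7.23607 ∉ [0.6, 1.2) → out
#2 (-3,7): internal coord -3 + (7)·β' = -4.65248; -4.65248 ∉ [0.6, 1.2) → out
#3 (0,-1): internal coord 0 + (-1)·β' = +0.23607; +0.23607 ∉ [0.6, 1.2) → out
#4 (5,6): internal coord 5 + (6)·β' = +3.58359; +3.58359 ∉ [0.6, 1.2) → out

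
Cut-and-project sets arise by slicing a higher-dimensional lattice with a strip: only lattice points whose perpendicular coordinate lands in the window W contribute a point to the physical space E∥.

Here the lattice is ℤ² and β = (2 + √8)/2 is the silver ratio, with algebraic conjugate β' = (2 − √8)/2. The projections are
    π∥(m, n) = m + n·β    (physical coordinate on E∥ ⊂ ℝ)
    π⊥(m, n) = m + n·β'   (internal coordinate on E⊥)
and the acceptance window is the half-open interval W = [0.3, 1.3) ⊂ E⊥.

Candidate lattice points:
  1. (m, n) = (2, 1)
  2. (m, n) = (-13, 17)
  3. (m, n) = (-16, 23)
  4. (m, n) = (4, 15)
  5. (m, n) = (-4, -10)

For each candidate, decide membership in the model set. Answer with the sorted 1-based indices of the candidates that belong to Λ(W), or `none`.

Compute β' = (2−√8)/2 = -0.414214, so π⊥(m,n) = m -0.414214·n.
candidate 1: (m,n)=(2,1) → π∥ = 2+1·β ≈ 4.414214, π⊥ = 2+1·β' ≈ 1.585786 ∉ [0.3, 1.3) ⇒ out
candidate 2: (m,n)=(-13,17) → π∥ = -13+17·β ≈ 28.041631, π⊥ = -13+17·β' ≈ -20.041631 ∉ [0.3, 1.3) ⇒ out
candidate 3: (m,n)=(-16,23) → π∥ = -16+23·β ≈ 39.526912, π⊥ = -16+23·β' ≈ -25.526912 ∉ [0.3, 1.3) ⇒ out
candidate 4: (m,n)=(4,15) → π∥ = 4+15·β ≈ 40.213203, π⊥ = 4+15·β' ≈ -2.213203 ∉ [0.3, 1.3) ⇒ out
candidate 5: (m,n)=(-4,-10) → π∥ = -4-10·β ≈ -28.142136, π⊥ = -4-10·β' ≈ 0.142136 ∉ [0.3, 1.3) ⇒ out

none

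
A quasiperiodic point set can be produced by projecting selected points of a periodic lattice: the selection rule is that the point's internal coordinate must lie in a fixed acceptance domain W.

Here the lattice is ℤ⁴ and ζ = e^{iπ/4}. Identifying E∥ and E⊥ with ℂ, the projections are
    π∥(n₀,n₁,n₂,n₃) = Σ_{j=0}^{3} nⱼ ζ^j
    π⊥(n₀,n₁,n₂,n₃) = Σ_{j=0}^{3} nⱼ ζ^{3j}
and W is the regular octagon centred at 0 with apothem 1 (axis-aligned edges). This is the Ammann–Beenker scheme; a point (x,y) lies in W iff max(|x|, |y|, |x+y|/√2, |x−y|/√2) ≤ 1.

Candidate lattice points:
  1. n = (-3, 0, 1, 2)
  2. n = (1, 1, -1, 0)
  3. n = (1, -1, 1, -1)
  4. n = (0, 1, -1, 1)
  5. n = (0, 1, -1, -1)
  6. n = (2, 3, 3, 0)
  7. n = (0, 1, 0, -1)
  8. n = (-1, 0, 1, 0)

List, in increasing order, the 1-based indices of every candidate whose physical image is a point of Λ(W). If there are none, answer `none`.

6

Internal map: ζ^{3j} for j=0..3 gives (1,0), (−√2/2,√2/2), (0,−1), (√2/2,√2/2).
#1 (-3, 0, 1, 2): internal (-1.5858, 0.4142); octagon support 1.5858 vs apothem 1 → ∉ W
#2 (1, 1, -1, 0): internal (0.2929, 1.7071); octagon support 1.7071 vs apothem 1 → ∉ W
#3 (1, -1, 1, -1): internal (1.0000, -2.4142); octagon support 2.4142 vs apothem 1 → ∉ W
#4 (0, 1, -1, 1): internal (0.0000, 2.4142); octagon support 2.4142 vs apothem 1 → ∉ W
#5 (0, 1, -1, -1): internal (-1.4142, 1.0000); octagon support 1.7071 vs apothem 1 → ∉ W
#6 (2, 3, 3, 0): internal (-0.1213, -0.8787); octagon support 0.8787 vs apothem 1 → ∈ W
#7 (0, 1, 0, -1): internal (-1.4142, 0.0000); octagon support 1.4142 vs apothem 1 → ∉ W
#8 (-1, 0, 1, 0): internal (-1.0000, -1.0000); octagon support 1.4142 vs apothem 1 → ∉ W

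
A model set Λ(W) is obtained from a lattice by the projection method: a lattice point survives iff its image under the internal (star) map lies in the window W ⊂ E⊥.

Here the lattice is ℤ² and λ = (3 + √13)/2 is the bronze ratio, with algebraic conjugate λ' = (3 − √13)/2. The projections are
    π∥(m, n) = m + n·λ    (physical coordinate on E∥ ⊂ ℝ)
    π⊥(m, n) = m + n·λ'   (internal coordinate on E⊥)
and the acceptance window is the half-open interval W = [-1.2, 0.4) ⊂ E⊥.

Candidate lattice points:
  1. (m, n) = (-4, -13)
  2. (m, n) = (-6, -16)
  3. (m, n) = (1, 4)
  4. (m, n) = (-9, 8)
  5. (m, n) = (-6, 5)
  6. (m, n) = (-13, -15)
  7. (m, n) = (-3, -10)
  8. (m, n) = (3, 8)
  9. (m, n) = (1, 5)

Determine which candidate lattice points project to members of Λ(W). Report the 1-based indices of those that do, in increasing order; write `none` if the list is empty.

Compute λ' = (3−√13)/2 = -0.302776, so π⊥(m,n) = m -0.302776·n.
[1] lift (-4,-13): star map gives -0.063917; window check -1.2 ≤ -0.063917 < 0.4 is true → IN Λ
[2] lift (-6,-16): star map gives -1.155590; window check -1.2 ≤ -1.155590 < 0.4 is true → IN Λ
[3] lift (1,4): star map gives -0.211103; window check -1.2 ≤ -0.211103 < 0.4 is true → IN Λ
[4] lift (-9,8): star map gives -11.422205; window check -1.2 ≤ -11.422205 < 0.4 is false → out
[5] lift (-6,5): star map gives -7.513878; window check -1.2 ≤ -7.513878 < 0.4 is false → out
[6] lift (-13,-15): star map gives -8.458365; window check -1.2 ≤ -8.458365 < 0.4 is false → out
[7] lift (-3,-10): star map gives 0.027756; window check -1.2 ≤ 0.027756 < 0.4 is true → IN Λ
[8] lift (3,8): star map gives 0.577795; window check -1.2 ≤ 0.577795 < 0.4 is false → out
[9] lift (1,5): star map gives -0.513878; window check -1.2 ≤ -0.513878 < 0.4 is true → IN Λ

1, 2, 3, 7, 9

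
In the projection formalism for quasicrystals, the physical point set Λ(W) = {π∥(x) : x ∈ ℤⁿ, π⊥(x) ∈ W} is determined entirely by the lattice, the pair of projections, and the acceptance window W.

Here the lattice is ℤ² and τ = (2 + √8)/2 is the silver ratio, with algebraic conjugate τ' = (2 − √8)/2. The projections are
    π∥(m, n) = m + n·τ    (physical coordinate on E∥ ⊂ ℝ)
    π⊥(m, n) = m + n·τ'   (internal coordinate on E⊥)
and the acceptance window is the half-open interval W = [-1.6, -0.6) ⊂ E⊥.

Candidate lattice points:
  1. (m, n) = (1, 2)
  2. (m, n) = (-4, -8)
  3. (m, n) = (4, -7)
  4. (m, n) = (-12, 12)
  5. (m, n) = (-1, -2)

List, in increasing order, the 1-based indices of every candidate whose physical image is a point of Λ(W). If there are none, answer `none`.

2

Compute τ' = (2−√8)/2 = -0.414214, so π⊥(m,n) = m -0.414214·n.
#1 (1,2): internal coord 1 + (2)·τ' = +0.171573; +0.171573 ∉ [-1.6, -0.6) → out
#2 (-4,-8): internal coord -4 + (-8)·τ' = -0.686292; -0.686292 ∈ [-1.6, -0.6) → IN Λ
#3 (4,-7): internal coord 4 + (-7)·τ' = +6.899495; +6.899495 ∉ [-1.6, -0.6) → out
#4 (-12,12): internal coord -12 + (12)·τ' = -16.970563; -16.970563 ∉ [-1.6, -0.6) → out
#5 (-1,-2): internal coord -1 + (-2)·τ' = -0.171573; -0.171573 ∉ [-1.6, -0.6) → out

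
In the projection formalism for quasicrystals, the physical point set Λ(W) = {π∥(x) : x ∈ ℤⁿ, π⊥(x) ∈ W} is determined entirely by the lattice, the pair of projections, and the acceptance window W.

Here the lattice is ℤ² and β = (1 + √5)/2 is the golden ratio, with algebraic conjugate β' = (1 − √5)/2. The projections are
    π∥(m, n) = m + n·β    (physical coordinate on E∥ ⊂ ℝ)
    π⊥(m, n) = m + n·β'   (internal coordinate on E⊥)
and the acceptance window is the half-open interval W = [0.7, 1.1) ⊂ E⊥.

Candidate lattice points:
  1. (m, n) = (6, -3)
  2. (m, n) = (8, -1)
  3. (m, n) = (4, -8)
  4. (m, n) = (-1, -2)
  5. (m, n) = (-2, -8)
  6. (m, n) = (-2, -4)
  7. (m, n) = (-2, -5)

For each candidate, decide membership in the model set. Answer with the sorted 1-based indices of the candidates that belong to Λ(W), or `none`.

Numerically β ≈ 1.618034 and β' = −1/β ≈ -0.618034.
[1] lift (6,-3): star map gives 7.854102; window check 0.7 ≤ 7.854102 < 1.1 is false → out
[2] lift (8,-1): star map gives 8.618034; window check 0.7 ≤ 8.618034 < 1.1 is false → out
[3] lift (4,-8): star map gives 8.944272; window check 0.7 ≤ 8.944272 < 1.1 is false → out
[4] lift (-1,-2): star map gives 0.236068; window check 0.7 ≤ 0.236068 < 1.1 is false → out
[5] lift (-2,-8): star map gives 2.944272; window check 0.7 ≤ 2.944272 < 1.1 is false → out
[6] lift (-2,-4): star map gives 0.472136; window check 0.7 ≤ 0.472136 < 1.1 is false → out
[7] lift (-2,-5): star map gives 1.090170; window check 0.7 ≤ 1.090170 < 1.1 is true → IN Λ

7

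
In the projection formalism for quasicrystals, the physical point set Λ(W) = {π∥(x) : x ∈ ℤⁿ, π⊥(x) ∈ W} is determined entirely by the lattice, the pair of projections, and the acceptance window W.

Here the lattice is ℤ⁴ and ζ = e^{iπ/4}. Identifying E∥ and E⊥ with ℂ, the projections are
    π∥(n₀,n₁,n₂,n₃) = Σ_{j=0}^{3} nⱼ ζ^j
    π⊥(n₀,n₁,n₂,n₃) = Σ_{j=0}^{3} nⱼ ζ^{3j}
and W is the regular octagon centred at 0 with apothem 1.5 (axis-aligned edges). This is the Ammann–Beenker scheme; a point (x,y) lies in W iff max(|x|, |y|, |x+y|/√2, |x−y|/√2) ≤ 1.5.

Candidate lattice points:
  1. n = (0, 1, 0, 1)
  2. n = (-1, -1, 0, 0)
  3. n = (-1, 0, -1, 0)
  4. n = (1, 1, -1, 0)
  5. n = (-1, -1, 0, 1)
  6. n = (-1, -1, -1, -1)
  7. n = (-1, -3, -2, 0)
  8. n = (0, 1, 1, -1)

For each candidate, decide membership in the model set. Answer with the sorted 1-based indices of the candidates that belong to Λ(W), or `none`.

With ζ = e^{iπ/4} the internal vectors are ζ^0,ζ^3,ζ^6,ζ^9.
#1 (0, 1, 0, 1): internal (0.00000, 1.41421); octagon support 1.41421 vs apothem 1.5 → ∈ W
#2 (-1, -1, 0, 0): internal (-0.29289, -0.70711); octagon support 0.70711 vs apothem 1.5 → ∈ W
#3 (-1, 0, -1, 0): internal (-1.00000, 1.00000); octagon support 1.41421 vs apothem 1.5 → ∈ W
#4 (1, 1, -1, 0): internal (0.29289, 1.70711); octagon support 1.70711 vs apothem 1.5 → ∉ W
#5 (-1, -1, 0, 1): internal (0.41421, 0.00000); octagon support 0.41421 vs apothem 1.5 → ∈ W
#6 (-1, -1, -1, -1): internal (-1.00000, -0.41421); octagon support 1.00000 vs apothem 1.5 → ∈ W
#7 (-1, -3, -2, 0): internal (1.12132, -0.12132); octagon support 1.12132 vs apothem 1.5 → ∈ W
#8 (0, 1, 1, -1): internal (-1.41421, -1.00000); octagon support 1.70711 vs apothem 1.5 → ∉ W

1, 2, 3, 5, 6, 7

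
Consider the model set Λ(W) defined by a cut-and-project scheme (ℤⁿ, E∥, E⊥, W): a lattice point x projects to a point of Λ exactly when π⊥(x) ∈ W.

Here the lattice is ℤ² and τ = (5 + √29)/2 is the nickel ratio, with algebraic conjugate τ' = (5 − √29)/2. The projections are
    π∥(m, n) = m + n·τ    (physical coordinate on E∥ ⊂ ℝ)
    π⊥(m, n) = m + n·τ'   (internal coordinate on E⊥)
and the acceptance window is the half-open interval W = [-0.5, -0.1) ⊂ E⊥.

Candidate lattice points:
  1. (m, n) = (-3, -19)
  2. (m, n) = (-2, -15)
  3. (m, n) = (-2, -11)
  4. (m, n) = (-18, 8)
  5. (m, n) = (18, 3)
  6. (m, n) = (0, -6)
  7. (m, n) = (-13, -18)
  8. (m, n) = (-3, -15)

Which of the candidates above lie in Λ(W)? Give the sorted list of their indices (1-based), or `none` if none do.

Compute τ' = (5−√29)/2 = -0.192582, so π⊥(m,n) = m -0.192582·n.
candidate 1: (m,n)=(-3,-19) → π∥ = -3-19·τ ≈ -101.659066, π⊥ = -3-19·τ' ≈ 0.659066 ∉ [-0.5, -0.1) ⇒ out
candidate 2: (m,n)=(-2,-15) → π∥ = -2-15·τ ≈ -79.888736, π⊥ = -2-15·τ' ≈ 0.888736 ∉ [-0.5, -0.1) ⇒ out
candidate 3: (m,n)=(-2,-11) → π∥ = -2-11·τ ≈ -59.118406, π⊥ = -2-11·τ' ≈ 0.118406 ∉ [-0.5, -0.1) ⇒ out
candidate 4: (m,n)=(-18,8) → π∥ = -18+8·τ ≈ 23.540659, π⊥ = -18+8·τ' ≈ -19.540659 ∉ [-0.5, -0.1) ⇒ out
candidate 5: (m,n)=(18,3) → π∥ = 18+3·τ ≈ 33.577747, π⊥ = 18+3·τ' ≈ 17.422253 ∉ [-0.5, -0.1) ⇒ out
candidate 6: (m,n)=(0,-6) → π∥ = 0-6·τ ≈ -31.155494, π⊥ = 0-6·τ' ≈ 1.155494 ∉ [-0.5, -0.1) ⇒ out
candidate 7: (m,n)=(-13,-18) → π∥ = -13-18·τ ≈ -106.466483, π⊥ = -13-18·τ' ≈ -9.533517 ∉ [-0.5, -0.1) ⇒ out
candidate 8: (m,n)=(-3,-15) → π∥ = -3-15·τ ≈ -80.888736, π⊥ = -3-15·τ' ≈ -0.111264 ∈ [-0.5, -0.1) ⇒ IN Λ

8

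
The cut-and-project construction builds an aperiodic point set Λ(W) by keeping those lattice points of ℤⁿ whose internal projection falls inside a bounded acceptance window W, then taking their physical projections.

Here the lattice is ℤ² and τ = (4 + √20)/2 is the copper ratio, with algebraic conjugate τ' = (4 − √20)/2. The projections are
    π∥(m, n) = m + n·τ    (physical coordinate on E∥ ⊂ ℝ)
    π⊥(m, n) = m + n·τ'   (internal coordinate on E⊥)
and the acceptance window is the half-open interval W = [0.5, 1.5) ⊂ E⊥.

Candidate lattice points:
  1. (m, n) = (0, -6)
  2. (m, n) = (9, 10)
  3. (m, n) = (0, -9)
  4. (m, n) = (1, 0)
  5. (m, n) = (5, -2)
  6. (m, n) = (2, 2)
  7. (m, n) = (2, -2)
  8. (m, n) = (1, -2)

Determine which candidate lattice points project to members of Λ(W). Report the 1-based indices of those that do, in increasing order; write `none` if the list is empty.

Compute τ' = (4−√20)/2 = -0.2361, so π⊥(m,n) = m -0.2361·n.
#1 (0,-6): internal coord 0 + (-6)·τ' = +1.4164; +1.4164 ∈ [0.5, 1.5) → IN Λ
#2 (9,10): internal coord 9 + (10)·τ' = +6.6393; +6.6393 ∉ [0.5, 1.5) → out
#3 (0,-9): internal coord 0 + (-9)·τ' = +2.1246; +2.1246 ∉ [0.5, 1.5) → out
#4 (1,0): internal coord 1 + (0)·τ' = +1.0000; +1.0000 ∈ [0.5, 1.5) → IN Λ
#5 (5,-2): internal coord 5 + (-2)·τ' = +5.4721; +5.4721 ∉ [0.5, 1.5) → out
#6 (2,2): internal coord 2 + (2)·τ' = +1.5279; +1.5279 ∉ [0.5, 1.5) → out
#7 (2,-2): internal coord 2 + (-2)·τ' = +2.4721; +2.4721 ∉ [0.5, 1.5) → out
#8 (1,-2): internal coord 1 + (-2)·τ' = +1.4721; +1.4721 ∈ [0.5, 1.5) → IN Λ

1, 4, 8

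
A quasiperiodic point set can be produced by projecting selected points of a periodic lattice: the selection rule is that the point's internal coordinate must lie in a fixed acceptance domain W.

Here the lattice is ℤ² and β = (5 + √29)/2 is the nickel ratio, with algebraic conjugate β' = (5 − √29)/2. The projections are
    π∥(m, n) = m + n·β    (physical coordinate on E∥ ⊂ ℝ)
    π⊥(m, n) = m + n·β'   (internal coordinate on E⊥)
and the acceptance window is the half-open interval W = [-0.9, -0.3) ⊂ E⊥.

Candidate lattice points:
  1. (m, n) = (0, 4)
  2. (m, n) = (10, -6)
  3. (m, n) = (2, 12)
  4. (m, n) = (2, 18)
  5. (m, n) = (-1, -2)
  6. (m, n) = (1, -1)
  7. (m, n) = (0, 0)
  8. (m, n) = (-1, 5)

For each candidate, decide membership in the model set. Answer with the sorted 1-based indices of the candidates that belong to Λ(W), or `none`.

1, 3, 5

Numerically β ≈ 5.192582 and β' = −1/β ≈ -0.192582.
candidate 1: (m,n)=(0,4) → π∥ = 0+4·β ≈ 20.770330, π⊥ = 0+4·β' ≈ -0.770330 ∈ [-0.9, -0.3) ⇒ IN Λ
candidate 2: (m,n)=(10,-6) → π∥ = 10-6·β ≈ -21.155494, π⊥ = 10-6·β' ≈ 11.155494 ∉ [-0.9, -0.3) ⇒ out
candidate 3: (m,n)=(2,12) → π∥ = 2+12·β ≈ 64.310989, π⊥ = 2+12·β' ≈ -0.310989 ∈ [-0.9, -0.3) ⇒ IN Λ
candidate 4: (m,n)=(2,18) → π∥ = 2+18·β ≈ 95.466483, π⊥ = 2+18·β' ≈ -1.466483 ∉ [-0.9, -0.3) ⇒ out
candidate 5: (m,n)=(-1,-2) → π∥ = -1-2·β ≈ -11.385165, π⊥ = -1-2·β' ≈ -0.614835 ∈ [-0.9, -0.3) ⇒ IN Λ
candidate 6: (m,n)=(1,-1) → π∥ = 1-1·β ≈ -4.192582, π⊥ = 1-1·β' ≈ 1.192582 ∉ [-0.9, -0.3) ⇒ out
candidate 7: (m,n)=(0,0) → π∥ = 0+0·β ≈ 0.000000, π⊥ = 0+0·β' ≈ 0.000000 ∉ [-0.9, -0.3) ⇒ out
candidate 8: (m,n)=(-1,5) → π∥ = -1+5·β ≈ 24.962912, π⊥ = -1+5·β' ≈ -1.962912 ∉ [-0.9, -0.3) ⇒ out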